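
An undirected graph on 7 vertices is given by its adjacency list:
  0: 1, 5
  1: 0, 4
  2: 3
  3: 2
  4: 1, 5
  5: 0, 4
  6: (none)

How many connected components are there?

6 is isolated — a component by itself.
Starting from 2 we can reach 2, 3. That is one component of size 2.
Starting from 0 we can reach 0, 1, 4, 5. That is one component of size 4.
Total: 3 components.

3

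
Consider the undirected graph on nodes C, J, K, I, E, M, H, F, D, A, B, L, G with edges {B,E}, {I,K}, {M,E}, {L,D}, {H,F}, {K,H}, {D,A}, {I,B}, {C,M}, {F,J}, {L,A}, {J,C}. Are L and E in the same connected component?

No

The component containing L is {A, D, L}, and E is not in it.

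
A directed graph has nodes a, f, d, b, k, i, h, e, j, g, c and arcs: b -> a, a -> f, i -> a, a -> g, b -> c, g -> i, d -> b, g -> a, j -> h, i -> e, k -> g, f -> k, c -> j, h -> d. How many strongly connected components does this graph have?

3

{a, f, g, i, k} are all mutually reachable — one SCC of size 5.
{b, c, d, h, j} are all mutually reachable — one SCC of size 5.
{e} is an SCC by itself.
That gives 3 strongly connected components.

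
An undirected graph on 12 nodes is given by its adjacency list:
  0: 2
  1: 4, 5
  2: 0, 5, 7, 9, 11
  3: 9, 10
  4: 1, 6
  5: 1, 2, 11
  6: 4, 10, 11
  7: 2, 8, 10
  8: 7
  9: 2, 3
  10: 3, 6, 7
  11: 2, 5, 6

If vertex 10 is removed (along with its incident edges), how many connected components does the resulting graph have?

With 10 gone, the remaining components are: {0, 1, 2, 3, 4, 5, 6, 7, 8, 9, 11}.
That is 1 component.

1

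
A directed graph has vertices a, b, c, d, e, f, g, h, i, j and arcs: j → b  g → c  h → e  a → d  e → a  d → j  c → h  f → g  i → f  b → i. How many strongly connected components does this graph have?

{a, b, c, d, e, f, g, h, i, j} are all mutually reachable — one SCC of size 10.
That gives 1 strongly connected component.

1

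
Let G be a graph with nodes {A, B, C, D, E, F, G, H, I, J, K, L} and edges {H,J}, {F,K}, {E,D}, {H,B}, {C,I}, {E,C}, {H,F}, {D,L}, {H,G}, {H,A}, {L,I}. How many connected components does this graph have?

Starting from C we can reach C, D, E, I, L. That is one component of size 5.
Starting from A we can reach A, B, F, G, H, J, K. That is one component of size 7.
Total: 2 components.

2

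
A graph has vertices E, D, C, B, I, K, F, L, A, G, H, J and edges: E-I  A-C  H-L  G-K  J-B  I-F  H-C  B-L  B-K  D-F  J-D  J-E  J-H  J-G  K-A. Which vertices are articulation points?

J

Removing J increases the component count from 1 to 2, so J is a cut vertex.
By contrast removing F leaves 1 component; it is not a cut vertex. No other vertex is a cut vertex either.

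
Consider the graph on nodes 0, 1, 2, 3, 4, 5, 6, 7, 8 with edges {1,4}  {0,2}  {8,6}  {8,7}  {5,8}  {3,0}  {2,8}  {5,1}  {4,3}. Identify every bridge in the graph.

6-8, 7-8

The edges on the cycle 5-1-4-3-0-2-8-5 are not bridges since each lies on that cycle.
But removing 8–6 disconnects 8 from 6; removing 7–8 disconnects 7 from 8 — these are bridges.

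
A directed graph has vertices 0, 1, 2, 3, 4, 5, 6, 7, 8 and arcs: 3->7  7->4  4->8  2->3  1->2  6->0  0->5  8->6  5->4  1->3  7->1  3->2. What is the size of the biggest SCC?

{0, 4, 5, 6, 8} are all mutually reachable — one SCC of size 5.
{1, 2, 3, 7} are all mutually reachable — one SCC of size 4.
The largest has 5 vertices.

5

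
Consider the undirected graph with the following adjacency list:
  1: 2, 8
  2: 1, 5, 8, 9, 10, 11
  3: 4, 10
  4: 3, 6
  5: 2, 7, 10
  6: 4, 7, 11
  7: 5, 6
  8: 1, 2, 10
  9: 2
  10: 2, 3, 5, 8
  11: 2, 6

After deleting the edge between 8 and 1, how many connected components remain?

1

8 and 1 are still connected via 8-2-1, so the component count stays at 1.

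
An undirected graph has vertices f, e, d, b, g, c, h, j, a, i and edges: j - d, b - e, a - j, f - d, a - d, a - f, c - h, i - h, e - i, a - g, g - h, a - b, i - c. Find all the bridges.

The edges on the cycle a-j-d-a are not bridges since each lies on that cycle.
Every edge lies on some cycle, so there are no bridges.

none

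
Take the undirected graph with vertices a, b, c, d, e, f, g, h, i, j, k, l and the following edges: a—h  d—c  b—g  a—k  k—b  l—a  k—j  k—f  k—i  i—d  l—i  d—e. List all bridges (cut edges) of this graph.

a-h, b-g, b-k, c-d, d-e, d-i, f-k, j-k

The edges on the cycle l-a-k-i-l are not bridges since each lies on that cycle.
But removing i—d disconnects i from d; removing j—k disconnects j from k; removing d—e disconnects d from e; removing k—f disconnects k from f — these are bridges.
In total 8 edges are bridges.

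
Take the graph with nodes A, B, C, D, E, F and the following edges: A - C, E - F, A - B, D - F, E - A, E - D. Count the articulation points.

2

Removing A increases the component count from 1 to 3, so A is a cut vertex.
Removing E increases the component count from 1 to 2, so E is a cut vertex.
By contrast removing B leaves 1 component; it is not a cut vertex. No other vertex is a cut vertex either.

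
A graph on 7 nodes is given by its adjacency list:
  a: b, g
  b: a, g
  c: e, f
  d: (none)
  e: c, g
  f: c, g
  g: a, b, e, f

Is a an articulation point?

No

Deleting a leaves 2 components (was 2), so a is not a cut vertex.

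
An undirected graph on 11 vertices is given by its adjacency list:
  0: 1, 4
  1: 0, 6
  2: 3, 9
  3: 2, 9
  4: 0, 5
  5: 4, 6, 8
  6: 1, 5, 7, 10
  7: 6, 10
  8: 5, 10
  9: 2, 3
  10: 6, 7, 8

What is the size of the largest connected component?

Starting from 2 we can reach 2, 3, 9. That is one component of size 3.
Starting from 0 we can reach 0, 1, 4, 5, 6, 7, 8, 10. That is one component of size 8.
The largest has 8 vertices.

8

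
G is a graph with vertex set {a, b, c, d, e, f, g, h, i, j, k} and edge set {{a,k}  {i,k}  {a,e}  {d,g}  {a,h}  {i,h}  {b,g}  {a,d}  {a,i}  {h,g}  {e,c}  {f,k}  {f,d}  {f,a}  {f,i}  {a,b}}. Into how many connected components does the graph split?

2

j is isolated — a component by itself.
Starting from a we can reach a, b, c, d, e, f, g, h, i, k. That is one component of size 10.
Total: 2 components.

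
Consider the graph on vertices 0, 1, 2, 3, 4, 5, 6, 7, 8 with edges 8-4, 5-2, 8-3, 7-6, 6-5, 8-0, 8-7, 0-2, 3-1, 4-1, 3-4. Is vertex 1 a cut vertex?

No

Deleting 1 leaves 1 component (was 1) (its neighbors 3, 4 remain connected to each other), so 1 is not a cut vertex.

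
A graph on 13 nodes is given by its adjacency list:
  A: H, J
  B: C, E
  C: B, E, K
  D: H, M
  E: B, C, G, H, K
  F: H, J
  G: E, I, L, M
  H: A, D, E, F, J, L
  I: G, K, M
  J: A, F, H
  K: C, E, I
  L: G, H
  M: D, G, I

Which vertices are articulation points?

H

Removing H increases the component count from 1 to 2, so H is a cut vertex.
By contrast removing G leaves 1 component; it is not a cut vertex. No other vertex is a cut vertex either.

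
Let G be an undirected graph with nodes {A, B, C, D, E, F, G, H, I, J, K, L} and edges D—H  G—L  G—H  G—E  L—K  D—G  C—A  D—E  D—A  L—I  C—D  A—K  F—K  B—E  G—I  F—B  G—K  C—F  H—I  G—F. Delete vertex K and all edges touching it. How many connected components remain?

2

With K gone, the remaining components are: {J}; {A, B, C, D, E, F, G, H, I, L}.
That is 2 components.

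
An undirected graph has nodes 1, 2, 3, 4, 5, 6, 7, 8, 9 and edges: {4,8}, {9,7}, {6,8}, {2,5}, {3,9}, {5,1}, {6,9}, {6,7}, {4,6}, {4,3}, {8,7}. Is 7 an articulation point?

Deleting 7 leaves 2 components (was 2), so 7 is not a cut vertex.

No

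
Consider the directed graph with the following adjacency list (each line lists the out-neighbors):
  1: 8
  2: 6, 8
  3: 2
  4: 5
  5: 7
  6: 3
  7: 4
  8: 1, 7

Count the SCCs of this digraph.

3

{4, 5, 7} are all mutually reachable — one SCC of size 3.
{2, 3, 6} are all mutually reachable — one SCC of size 3.
{1, 8} are all mutually reachable — one SCC of size 2.
That gives 3 strongly connected components.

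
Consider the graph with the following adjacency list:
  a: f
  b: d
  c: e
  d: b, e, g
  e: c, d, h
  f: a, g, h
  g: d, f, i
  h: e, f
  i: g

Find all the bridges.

a-f, b-d, c-e, g-i

The edges on the cycle g-d-e-h-f-g are not bridges since each lies on that cycle.
But removing e-c disconnects e from c; removing d-b disconnects d from b; removing f-a disconnects f from a; removing g-i disconnects g from i — these are bridges.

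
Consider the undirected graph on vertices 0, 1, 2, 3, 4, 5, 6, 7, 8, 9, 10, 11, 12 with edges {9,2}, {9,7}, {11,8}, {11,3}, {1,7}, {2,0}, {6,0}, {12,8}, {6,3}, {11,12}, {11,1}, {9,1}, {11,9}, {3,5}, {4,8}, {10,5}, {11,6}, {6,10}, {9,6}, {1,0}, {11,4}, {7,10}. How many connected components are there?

1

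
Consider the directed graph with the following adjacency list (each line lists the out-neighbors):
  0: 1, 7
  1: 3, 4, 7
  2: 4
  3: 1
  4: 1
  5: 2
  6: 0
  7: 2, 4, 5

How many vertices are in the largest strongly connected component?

6

{1, 2, 3, 4, 5, 7} are all mutually reachable — one SCC of size 6.
{6} is an SCC by itself.
{0} is an SCC by itself.
The largest has 6 vertices.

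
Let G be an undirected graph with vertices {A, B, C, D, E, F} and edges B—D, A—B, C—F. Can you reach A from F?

No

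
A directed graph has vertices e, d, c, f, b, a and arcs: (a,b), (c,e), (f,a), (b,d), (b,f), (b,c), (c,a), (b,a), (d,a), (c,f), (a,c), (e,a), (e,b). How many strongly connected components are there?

{a, b, c, d, e, f} are all mutually reachable — one SCC of size 6.
That gives 1 strongly connected component.

1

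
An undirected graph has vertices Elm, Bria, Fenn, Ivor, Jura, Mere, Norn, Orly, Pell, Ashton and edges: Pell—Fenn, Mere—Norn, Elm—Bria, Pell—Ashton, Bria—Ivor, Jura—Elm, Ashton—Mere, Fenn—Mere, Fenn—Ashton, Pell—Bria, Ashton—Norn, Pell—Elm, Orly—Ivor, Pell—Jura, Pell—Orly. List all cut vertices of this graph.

Pell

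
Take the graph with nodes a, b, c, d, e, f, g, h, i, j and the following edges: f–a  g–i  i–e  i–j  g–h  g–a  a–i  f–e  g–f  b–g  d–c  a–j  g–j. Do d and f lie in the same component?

The component containing d is {c, d}, and f is not in it.

No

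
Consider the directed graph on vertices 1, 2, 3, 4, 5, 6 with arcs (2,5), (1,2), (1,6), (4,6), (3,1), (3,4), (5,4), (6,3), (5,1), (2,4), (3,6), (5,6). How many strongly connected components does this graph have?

{1, 2, 3, 4, 5, 6} are all mutually reachable — one SCC of size 6.
That gives 1 strongly connected component.

1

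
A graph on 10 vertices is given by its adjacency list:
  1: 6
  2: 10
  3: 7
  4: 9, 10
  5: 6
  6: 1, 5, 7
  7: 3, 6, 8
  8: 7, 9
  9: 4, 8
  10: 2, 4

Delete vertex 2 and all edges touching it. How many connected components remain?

1

With 2 gone, the remaining components are: {1, 3, 4, 5, 6, 7, 8, 9, 10}.
That is 1 component.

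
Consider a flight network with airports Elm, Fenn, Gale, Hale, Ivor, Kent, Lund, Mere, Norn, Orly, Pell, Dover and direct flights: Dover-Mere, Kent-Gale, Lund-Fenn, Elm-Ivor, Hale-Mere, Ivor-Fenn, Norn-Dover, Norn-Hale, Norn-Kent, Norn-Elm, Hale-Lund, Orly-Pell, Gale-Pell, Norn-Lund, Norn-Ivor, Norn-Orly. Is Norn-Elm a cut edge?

No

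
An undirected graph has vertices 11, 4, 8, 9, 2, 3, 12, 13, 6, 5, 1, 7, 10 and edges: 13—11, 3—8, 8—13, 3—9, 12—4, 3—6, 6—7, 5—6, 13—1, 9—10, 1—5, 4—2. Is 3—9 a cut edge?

Removing 3—9 leaves no path between 3 and 9: the component count goes from 2 to 3. So it is a bridge.

Yes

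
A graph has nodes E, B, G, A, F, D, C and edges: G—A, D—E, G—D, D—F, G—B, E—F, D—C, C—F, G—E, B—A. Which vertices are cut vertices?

Removing G increases the component count from 1 to 2, so G is a cut vertex.
By contrast removing E leaves 1 component; it is not a cut vertex. No other vertex is a cut vertex either.

G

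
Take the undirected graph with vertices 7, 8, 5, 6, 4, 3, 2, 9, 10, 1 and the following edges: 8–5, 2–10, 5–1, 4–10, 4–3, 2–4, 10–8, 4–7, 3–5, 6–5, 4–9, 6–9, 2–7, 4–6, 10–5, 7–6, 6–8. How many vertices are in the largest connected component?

10

Starting from 1 we can reach 1, 2, 3, 4, 5, 6, 7, 8, 9, 10. That is one component of size 10.
The largest has 10 vertices.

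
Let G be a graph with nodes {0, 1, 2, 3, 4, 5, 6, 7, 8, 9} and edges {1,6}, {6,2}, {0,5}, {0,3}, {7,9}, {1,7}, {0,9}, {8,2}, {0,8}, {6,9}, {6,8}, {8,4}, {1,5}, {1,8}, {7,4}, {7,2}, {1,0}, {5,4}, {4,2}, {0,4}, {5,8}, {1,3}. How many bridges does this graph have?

The edges on the cycle 1-6-8-1 are not bridges since each lies on that cycle.
Every edge lies on some cycle, so there are no bridges.

0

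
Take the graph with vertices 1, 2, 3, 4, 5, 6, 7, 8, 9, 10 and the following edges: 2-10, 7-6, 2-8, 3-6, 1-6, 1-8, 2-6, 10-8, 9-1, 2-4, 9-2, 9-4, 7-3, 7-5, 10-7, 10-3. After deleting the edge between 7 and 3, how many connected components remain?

1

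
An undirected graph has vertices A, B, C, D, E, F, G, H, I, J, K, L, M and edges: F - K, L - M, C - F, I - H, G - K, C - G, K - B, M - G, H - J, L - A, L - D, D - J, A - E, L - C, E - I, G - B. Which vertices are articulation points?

L

Removing L increases the component count from 1 to 2, so L is a cut vertex.
By contrast removing I leaves 1 component; it is not a cut vertex. No other vertex is a cut vertex either.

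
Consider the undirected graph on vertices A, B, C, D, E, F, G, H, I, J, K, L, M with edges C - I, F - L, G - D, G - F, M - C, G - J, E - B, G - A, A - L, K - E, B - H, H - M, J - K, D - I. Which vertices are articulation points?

Removing G increases the component count from 1 to 2, so G is a cut vertex.
By contrast removing J leaves 1 component; it is not a cut vertex. No other vertex is a cut vertex either.

G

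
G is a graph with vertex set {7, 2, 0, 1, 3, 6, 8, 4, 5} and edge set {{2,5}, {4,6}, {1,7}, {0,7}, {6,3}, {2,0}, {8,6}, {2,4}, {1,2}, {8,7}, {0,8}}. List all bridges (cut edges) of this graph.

2-5, 3-6

The edges on the cycle 1-2-0-8-7-1 are not bridges since each lies on that cycle.
But removing 5—2 disconnects 5 from 2; removing 3—6 disconnects 3 from 6 — these are bridges.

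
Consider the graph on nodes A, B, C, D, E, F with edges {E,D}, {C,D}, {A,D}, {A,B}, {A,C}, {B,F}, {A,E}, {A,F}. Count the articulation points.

Removing A increases the component count from 1 to 2, so A is a cut vertex.
By contrast removing B leaves 1 component; it is not a cut vertex. No other vertex is a cut vertex either.

1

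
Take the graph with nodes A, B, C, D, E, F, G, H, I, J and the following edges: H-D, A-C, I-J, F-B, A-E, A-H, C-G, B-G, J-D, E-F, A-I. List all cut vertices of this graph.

A

Removing A increases the component count from 1 to 2, so A is a cut vertex.
By contrast removing I leaves 1 component; it is not a cut vertex. No other vertex is a cut vertex either.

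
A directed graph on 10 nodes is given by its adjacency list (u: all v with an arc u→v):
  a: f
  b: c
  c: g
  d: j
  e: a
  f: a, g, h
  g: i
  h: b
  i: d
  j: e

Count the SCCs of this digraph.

{a, b, c, d, e, f, g, h, i, j} are all mutually reachable — one SCC of size 10.
That gives 1 strongly connected component.

1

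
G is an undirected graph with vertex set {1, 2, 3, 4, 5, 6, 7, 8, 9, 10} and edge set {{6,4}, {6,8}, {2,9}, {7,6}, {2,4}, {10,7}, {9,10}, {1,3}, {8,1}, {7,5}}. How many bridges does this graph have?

The edges on the cycle 2-9-10-7-6-4-2 are not bridges since each lies on that cycle.
But removing 1 - 3 disconnects 1 from 3; removing 7 - 5 disconnects 7 from 5; removing 1 - 8 disconnects 1 from 8; removing 6 - 8 disconnects 6 from 8 — these are bridges.
That makes 4 bridges.

4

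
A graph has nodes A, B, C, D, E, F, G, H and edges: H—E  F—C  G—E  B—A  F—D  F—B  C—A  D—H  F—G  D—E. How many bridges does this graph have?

The edges on the cycle D-H-E-D are not bridges since each lies on that cycle.
Every edge lies on some cycle, so there are no bridges.

0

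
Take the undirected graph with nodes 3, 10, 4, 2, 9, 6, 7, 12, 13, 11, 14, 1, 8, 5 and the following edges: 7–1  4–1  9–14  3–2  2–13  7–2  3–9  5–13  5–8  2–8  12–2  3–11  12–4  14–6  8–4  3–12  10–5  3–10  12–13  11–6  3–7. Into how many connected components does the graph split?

Starting from 1 we can reach 1, 2, 3, 4, 5, 6, 7, 8, 9, 10, 11, 12, 13, 14. That is one component of size 14.
Total: 1 component.

1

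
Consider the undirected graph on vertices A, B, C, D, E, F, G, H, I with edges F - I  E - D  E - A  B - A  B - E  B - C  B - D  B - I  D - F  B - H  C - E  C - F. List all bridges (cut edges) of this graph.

The edges on the cycle B-C-E-B are not bridges since each lies on that cycle.
But removing B - H disconnects B from H — this is a bridge.

B-H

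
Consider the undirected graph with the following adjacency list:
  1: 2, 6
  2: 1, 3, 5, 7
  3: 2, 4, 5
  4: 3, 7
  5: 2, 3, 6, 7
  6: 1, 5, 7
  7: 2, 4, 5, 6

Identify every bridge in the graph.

The edges on the cycle 2-7-6-1-2 are not bridges since each lies on that cycle.
Every edge lies on some cycle, so there are no bridges.

none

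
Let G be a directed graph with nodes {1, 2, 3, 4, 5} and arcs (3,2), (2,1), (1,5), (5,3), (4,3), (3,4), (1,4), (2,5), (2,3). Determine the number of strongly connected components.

1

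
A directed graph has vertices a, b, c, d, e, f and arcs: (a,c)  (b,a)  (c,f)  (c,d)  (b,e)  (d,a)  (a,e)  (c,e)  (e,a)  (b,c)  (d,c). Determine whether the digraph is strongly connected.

There is no directed path from c to b, so the graph is not strongly connected.

No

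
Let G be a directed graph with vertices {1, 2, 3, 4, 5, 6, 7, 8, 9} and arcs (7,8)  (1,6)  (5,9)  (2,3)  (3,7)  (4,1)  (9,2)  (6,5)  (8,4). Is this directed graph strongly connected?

From 4 we can reach every vertex (1, 2, 3, 4, 5, 6, 7, 8, 9), and every vertex can reach 4 (1, 2, 3, 4, 5, 6, 7, 8, 9). So the whole graph is one strongly connected component.

Yes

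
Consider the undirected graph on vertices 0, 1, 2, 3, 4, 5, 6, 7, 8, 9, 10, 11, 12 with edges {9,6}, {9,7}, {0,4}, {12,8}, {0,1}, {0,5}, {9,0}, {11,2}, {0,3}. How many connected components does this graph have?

4

10 is isolated — a component by itself.
Starting from 8 we can reach 8, 12. That is one component of size 2.
Starting from 2 we can reach 2, 11. That is one component of size 2.
Starting from 0 we can reach 0, 1, 3, 4, 5, 6, 7, 9. That is one component of size 8.
Total: 4 components.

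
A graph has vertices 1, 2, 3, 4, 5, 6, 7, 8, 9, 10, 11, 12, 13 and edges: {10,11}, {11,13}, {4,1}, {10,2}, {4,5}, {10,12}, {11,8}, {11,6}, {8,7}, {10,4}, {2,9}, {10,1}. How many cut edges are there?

9

The edges on the cycle 10-4-1-10 are not bridges since each lies on that cycle.
But removing 6-11 disconnects 6 from 11; removing 10-11 disconnects 10 from 11; removing 10-2 disconnects 10 from 2; removing 11-8 disconnects 11 from 8 — these are bridges.
In total 9 edges are bridges.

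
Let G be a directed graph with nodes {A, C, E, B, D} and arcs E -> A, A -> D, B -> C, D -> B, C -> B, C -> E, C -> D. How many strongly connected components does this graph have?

1

{A, B, C, D, E} are all mutually reachable — one SCC of size 5.
That gives 1 strongly connected component.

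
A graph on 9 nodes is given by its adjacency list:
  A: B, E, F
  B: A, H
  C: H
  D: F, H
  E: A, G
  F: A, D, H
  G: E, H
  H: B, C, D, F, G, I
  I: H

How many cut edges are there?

2

The edges on the cycle A-F-D-H-G-E-A are not bridges since each lies on that cycle.
But removing H-C disconnects H from C; removing I-H disconnects I from H — these are bridges.
That makes 2 bridges.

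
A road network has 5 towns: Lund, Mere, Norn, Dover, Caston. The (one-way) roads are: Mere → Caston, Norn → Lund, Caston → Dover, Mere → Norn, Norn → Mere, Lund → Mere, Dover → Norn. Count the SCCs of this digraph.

{Lund, Mere, Norn, Dover, Caston} are all mutually reachable — one SCC of size 5.
That gives 1 strongly connected component.

1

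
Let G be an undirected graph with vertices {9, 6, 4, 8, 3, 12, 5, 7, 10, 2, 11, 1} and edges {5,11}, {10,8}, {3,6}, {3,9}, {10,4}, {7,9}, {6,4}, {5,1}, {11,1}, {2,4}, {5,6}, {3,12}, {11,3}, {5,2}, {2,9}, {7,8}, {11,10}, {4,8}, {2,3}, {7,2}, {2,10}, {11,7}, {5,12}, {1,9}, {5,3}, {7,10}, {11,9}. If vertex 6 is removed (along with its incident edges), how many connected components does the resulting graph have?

1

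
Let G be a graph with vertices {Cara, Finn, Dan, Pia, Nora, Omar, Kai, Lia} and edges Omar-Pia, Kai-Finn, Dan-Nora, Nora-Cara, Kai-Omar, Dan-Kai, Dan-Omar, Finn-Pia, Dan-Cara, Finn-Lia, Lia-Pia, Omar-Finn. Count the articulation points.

Removing Dan increases the component count from 1 to 2, so Dan is a cut vertex.
By contrast removing Kai leaves 1 component; it is not a cut vertex. No other vertex is a cut vertex either.

1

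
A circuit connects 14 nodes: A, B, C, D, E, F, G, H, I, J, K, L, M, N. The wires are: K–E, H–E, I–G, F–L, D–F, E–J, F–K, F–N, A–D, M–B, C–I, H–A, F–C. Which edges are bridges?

The edges on the cycle H-A-D-F-K-E-H are not bridges since each lies on that cycle.
But removing L–F disconnects L from F; removing G–I disconnects G from I; removing C–I disconnects C from I; removing F–C disconnects F from C — these are bridges.
In total 7 edges are bridges.

B-M, C-F, C-I, E-J, F-L, F-N, G-I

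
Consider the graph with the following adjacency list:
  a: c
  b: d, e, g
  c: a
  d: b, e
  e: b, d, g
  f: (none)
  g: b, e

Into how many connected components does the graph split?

f is isolated — a component by itself.
Starting from a we can reach a, c. That is one component of size 2.
Starting from b we can reach b, d, e, g. That is one component of size 4.
Total: 3 components.

3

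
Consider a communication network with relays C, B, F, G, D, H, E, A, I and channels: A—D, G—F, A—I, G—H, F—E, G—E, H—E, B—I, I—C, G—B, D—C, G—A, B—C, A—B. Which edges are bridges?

The edges on the cycle A-D-C-I-A are not bridges since each lies on that cycle.
Every edge lies on some cycle, so there are no bridges.

none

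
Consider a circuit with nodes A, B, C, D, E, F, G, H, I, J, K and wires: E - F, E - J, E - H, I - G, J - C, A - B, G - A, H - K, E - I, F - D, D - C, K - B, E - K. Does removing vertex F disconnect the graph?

Deleting F leaves 1 component (was 1) (its neighbors D, E remain connected to each other), so F is not a cut vertex.

No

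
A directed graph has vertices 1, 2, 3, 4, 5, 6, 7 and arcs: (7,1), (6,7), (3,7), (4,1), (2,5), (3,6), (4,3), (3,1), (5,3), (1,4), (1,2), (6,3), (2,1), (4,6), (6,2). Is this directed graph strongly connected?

Yes

From 7 we can reach every vertex (1, 2, 3, 4, 5, 6, 7), and every vertex can reach 7 (1, 2, 3, 4, 5, 6, 7). So the whole graph is one strongly connected component.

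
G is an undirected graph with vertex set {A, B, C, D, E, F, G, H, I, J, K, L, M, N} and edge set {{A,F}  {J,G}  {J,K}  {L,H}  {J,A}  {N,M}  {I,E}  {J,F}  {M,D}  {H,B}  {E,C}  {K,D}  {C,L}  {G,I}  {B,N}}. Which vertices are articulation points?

J

Removing J increases the component count from 1 to 2, so J is a cut vertex.
By contrast removing F leaves 1 component; it is not a cut vertex. No other vertex is a cut vertex either.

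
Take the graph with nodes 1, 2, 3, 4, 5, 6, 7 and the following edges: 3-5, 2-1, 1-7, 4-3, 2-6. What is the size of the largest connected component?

Starting from 3 we can reach 3, 4, 5. That is one component of size 3.
Starting from 1 we can reach 1, 2, 6, 7. That is one component of size 4.
The largest has 4 vertices.

4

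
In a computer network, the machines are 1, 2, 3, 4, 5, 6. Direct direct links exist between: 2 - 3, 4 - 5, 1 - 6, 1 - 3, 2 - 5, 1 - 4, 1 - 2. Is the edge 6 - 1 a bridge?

Removing 6 - 1 leaves no path between 6 and 1: the component count goes from 1 to 2. So it is a bridge.

Yes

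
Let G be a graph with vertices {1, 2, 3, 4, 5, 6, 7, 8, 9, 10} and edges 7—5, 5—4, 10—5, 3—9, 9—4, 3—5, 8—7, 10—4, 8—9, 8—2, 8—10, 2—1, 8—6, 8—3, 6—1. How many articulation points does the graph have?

1

Removing 8 increases the component count from 1 to 2, so 8 is a cut vertex.
By contrast removing 10 leaves 1 component; it is not a cut vertex. No other vertex is a cut vertex either.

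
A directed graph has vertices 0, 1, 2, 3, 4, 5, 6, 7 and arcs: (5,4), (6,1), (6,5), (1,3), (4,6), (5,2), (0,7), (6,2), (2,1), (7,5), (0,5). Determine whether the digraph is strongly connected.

There is no directed path from 1 to 2, so the graph is not strongly connected.

No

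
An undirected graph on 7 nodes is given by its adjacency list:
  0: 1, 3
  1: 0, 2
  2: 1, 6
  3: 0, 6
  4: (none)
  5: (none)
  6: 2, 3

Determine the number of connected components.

3

4 is isolated — a component by itself.
5 is isolated — a component by itself.
Starting from 0 we can reach 0, 1, 2, 3, 6. That is one component of size 5.
Total: 3 components.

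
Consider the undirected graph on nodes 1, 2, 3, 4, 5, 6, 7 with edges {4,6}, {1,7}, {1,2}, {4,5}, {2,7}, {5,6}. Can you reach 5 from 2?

No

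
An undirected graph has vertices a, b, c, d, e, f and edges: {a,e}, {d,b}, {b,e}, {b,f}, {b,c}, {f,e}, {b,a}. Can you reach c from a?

Yes

From a we can reach a, b, c, d, e, f, which includes c.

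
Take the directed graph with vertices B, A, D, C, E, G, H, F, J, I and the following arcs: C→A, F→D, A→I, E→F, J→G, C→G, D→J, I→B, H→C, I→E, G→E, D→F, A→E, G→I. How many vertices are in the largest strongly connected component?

{D, E, F, G, I, J} are all mutually reachable — one SCC of size 6.
{C} is an SCC by itself.
{A} is an SCC by itself.
{H} is an SCC by itself.
{B} is an SCC by itself.
The largest has 6 vertices.

6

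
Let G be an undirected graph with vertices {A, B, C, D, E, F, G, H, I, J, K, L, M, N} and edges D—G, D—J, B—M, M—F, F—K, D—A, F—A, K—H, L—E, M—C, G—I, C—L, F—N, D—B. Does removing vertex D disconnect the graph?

Yes

Deleting D raises the number of components from 1 to 3, so D is a cut vertex.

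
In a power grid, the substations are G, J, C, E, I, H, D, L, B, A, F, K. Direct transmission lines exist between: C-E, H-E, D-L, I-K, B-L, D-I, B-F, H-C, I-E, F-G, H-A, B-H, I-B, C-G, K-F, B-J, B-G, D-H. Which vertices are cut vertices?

B, H

Removing B increases the component count from 1 to 2, so B is a cut vertex.
Removing H increases the component count from 1 to 2, so H is a cut vertex.
By contrast removing E leaves 1 component; it is not a cut vertex. No other vertex is a cut vertex either.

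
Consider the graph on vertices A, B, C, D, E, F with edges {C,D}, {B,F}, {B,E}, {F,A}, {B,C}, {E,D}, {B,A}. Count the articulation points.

1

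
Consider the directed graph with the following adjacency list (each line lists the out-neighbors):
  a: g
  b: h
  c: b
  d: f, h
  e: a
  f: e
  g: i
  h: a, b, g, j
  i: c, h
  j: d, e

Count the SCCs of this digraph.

1

{a, b, c, d, e, f, g, h, i, j} are all mutually reachable — one SCC of size 10.
That gives 1 strongly connected component.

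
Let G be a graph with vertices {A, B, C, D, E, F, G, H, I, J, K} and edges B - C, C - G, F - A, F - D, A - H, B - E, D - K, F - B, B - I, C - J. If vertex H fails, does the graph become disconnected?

Deleting H leaves 1 component (was 1), so H is not a cut vertex.

No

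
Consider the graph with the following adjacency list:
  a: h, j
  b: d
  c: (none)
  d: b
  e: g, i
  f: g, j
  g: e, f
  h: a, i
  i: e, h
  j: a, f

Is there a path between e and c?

No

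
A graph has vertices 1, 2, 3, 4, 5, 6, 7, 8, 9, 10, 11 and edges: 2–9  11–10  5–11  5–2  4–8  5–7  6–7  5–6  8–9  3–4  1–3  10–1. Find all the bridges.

The edges on the cycle 5-6-7-5 are not bridges since each lies on that cycle.
Every edge lies on some cycle, so there are no bridges.

none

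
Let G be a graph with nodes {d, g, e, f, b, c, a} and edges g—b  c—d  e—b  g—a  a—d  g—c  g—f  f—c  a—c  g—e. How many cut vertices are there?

Removing g increases the component count from 1 to 2, so g is a cut vertex.
By contrast removing e leaves 1 component; it is not a cut vertex. No other vertex is a cut vertex either.

1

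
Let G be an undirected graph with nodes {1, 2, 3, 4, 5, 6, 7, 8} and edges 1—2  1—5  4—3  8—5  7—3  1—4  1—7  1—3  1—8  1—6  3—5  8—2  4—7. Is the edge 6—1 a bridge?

Yes

Removing 6—1 leaves no path between 6 and 1: the component count goes from 1 to 2. So it is a bridge.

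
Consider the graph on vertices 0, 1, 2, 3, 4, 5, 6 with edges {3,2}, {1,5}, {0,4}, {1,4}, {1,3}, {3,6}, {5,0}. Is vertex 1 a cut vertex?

Deleting 1 raises the number of components from 1 to 2, so 1 is a cut vertex.

Yes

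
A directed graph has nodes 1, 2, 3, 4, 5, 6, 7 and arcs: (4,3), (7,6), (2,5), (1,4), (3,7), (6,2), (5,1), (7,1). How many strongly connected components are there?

{1, 2, 3, 4, 5, 6, 7} are all mutually reachable — one SCC of size 7.
That gives 1 strongly connected component.

1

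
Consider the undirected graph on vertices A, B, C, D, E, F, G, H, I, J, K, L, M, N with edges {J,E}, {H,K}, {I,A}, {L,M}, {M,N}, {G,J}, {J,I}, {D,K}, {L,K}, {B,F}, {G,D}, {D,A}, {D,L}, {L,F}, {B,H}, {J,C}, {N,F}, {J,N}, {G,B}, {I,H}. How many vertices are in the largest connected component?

Starting from A we can reach A, B, C, D, E, F, G, H, I, J, K, L, M, N. That is one component of size 14.
The largest has 14 vertices.

14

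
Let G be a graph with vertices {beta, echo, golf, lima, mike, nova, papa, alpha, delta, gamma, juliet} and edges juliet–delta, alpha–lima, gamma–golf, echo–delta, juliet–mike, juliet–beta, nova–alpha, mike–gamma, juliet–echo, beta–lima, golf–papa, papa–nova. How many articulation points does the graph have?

1

Removing juliet increases the component count from 1 to 2, so juliet is a cut vertex.
By contrast removing echo leaves 1 component; it is not a cut vertex. No other vertex is a cut vertex either.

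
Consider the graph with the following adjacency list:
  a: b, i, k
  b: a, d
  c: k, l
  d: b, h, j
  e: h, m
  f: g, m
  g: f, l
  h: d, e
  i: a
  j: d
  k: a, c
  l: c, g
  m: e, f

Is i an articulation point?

Deleting i leaves 1 component (was 1), so i is not a cut vertex.

No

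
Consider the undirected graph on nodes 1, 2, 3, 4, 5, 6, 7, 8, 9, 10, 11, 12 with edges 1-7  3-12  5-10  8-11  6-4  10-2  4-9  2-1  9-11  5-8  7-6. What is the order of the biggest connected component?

Starting from 3 we can reach 3, 12. That is one component of size 2.
Starting from 1 we can reach 1, 2, 4, 5, 6, 7, 8, 9, 10, 11. That is one component of size 10.
The largest has 10 vertices.

10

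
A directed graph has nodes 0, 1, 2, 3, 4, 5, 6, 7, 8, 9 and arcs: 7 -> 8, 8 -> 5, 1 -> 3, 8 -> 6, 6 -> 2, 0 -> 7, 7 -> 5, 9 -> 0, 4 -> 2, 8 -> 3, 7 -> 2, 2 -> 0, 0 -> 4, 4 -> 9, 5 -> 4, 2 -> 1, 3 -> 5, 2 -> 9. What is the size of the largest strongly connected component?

10

{0, 1, 2, 3, 4, 5, 6, 7, 8, 9} are all mutually reachable — one SCC of size 10.
The largest has 10 vertices.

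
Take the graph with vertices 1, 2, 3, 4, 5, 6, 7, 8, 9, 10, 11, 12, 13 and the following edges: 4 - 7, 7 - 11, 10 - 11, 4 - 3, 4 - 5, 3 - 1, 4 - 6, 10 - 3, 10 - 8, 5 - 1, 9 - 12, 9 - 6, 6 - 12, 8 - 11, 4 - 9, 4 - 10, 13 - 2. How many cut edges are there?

The edges on the cycle 4-9-12-6-4 are not bridges since each lies on that cycle.
But removing 13 - 2 disconnects 13 from 2 — this is a bridge.

1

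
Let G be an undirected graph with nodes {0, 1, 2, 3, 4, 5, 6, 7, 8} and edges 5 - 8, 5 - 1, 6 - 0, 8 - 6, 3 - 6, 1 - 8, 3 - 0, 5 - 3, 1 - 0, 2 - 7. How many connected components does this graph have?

4 is isolated — a component by itself.
Starting from 2 we can reach 2, 7. That is one component of size 2.
Starting from 0 we can reach 0, 1, 3, 5, 6, 8. That is one component of size 6.
Total: 3 components.

3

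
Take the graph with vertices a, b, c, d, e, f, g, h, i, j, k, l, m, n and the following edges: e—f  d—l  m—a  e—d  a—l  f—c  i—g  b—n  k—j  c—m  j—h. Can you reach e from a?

Yes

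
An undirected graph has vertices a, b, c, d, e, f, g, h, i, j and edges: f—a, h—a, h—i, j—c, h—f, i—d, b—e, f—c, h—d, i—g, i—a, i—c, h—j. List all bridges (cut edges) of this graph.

b-e, g-i

The edges on the cycle h-j-c-i-h are not bridges since each lies on that cycle.
But removing b—e disconnects b from e; removing g—i disconnects g from i — these are bridges.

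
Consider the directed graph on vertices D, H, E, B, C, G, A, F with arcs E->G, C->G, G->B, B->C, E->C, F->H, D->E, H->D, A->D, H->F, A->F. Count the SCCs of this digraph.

{B, C, G} are all mutually reachable — one SCC of size 3.
{F, H} are all mutually reachable — one SCC of size 2.
{A} is an SCC by itself.
{D} is an SCC by itself.
{E} is an SCC by itself.
That gives 5 strongly connected components.

5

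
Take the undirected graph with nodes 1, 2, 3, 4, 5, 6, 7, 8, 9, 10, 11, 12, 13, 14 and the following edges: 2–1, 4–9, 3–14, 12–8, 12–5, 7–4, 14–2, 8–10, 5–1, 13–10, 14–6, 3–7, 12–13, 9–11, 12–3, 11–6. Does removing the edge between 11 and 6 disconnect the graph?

No

After removing 11–6, the path 11-9-4-7-3-14-6 still connects them, so the edge is not a bridge.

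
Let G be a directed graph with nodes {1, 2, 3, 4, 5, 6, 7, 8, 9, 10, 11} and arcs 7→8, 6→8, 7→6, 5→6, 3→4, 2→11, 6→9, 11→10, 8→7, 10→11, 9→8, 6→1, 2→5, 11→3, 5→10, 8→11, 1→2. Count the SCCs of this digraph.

{1, 2, 5, 6, 7, 8, 9} are all mutually reachable — one SCC of size 7.
{10, 11} are all mutually reachable — one SCC of size 2.
{3} is an SCC by itself.
{4} is an SCC by itself.
That gives 4 strongly connected components.

4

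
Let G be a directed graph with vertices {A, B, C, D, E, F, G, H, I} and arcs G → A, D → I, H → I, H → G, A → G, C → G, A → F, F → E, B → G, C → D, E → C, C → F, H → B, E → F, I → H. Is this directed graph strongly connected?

Yes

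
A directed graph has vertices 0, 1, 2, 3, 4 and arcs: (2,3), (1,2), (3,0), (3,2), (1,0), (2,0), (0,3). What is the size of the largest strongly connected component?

{0, 2, 3} are all mutually reachable — one SCC of size 3.
{1} is an SCC by itself.
{4} is an SCC by itself.
The largest has 3 vertices.

3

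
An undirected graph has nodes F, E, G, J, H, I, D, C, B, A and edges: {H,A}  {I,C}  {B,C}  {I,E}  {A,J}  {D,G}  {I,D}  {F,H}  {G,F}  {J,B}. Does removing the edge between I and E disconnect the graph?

Yes

Removing I - E leaves no path between I and E: the component count goes from 1 to 2. So it is a bridge.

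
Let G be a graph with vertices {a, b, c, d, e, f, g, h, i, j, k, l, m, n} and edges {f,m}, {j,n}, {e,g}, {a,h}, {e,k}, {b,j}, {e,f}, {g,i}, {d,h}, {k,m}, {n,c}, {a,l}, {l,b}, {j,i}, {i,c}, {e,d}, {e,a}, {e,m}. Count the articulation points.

1

Removing e increases the component count from 1 to 2, so e is a cut vertex.
By contrast removing i leaves 1 component; it is not a cut vertex. No other vertex is a cut vertex either.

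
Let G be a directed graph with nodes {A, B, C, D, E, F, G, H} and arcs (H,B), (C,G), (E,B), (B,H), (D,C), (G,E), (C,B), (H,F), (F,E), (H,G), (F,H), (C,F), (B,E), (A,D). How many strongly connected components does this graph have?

4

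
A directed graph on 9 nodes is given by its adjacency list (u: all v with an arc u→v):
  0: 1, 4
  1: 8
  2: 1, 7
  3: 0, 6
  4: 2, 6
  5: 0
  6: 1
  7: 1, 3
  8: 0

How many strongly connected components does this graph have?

{0, 1, 2, 3, 4, 6, 7, 8} are all mutually reachable — one SCC of size 8.
{5} is an SCC by itself.
That gives 2 strongly connected components.

2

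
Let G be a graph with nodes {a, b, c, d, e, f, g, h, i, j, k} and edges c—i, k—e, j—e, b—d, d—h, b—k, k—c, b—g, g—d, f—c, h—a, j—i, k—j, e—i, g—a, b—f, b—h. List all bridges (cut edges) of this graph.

none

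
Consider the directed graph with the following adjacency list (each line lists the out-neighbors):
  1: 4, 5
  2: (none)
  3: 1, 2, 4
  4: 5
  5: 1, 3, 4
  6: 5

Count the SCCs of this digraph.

{1, 3, 4, 5} are all mutually reachable — one SCC of size 4.
{2} is an SCC by itself.
{6} is an SCC by itself.
That gives 3 strongly connected components.

3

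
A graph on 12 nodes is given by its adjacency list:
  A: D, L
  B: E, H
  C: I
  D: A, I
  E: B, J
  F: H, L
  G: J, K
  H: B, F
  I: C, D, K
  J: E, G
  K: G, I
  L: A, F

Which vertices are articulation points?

I

Removing I increases the component count from 1 to 2, so I is a cut vertex.
By contrast removing G leaves 1 component; it is not a cut vertex. No other vertex is a cut vertex either.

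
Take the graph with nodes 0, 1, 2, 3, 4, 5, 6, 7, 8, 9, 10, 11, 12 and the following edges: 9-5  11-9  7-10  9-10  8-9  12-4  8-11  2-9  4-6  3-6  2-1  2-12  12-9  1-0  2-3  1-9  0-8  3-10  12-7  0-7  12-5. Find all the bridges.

none

The edges on the cycle 2-12-7-0-1-2 are not bridges since each lies on that cycle.
Every edge lies on some cycle, so there are no bridges.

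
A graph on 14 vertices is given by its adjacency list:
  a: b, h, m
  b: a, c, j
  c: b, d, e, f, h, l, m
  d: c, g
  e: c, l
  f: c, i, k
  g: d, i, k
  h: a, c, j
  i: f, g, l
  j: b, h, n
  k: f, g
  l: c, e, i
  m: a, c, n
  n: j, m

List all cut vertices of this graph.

Removing c increases the component count from 1 to 2, so c is a cut vertex.
By contrast removing n leaves 1 component; it is not a cut vertex. No other vertex is a cut vertex either.

c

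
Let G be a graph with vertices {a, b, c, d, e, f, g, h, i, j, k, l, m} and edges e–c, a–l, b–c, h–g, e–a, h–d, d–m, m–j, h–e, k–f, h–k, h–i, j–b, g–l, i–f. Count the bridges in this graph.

The edges on the cycle h-d-m-j-b-c-e-h are not bridges since each lies on that cycle.
Every edge lies on some cycle, so there are no bridges.

0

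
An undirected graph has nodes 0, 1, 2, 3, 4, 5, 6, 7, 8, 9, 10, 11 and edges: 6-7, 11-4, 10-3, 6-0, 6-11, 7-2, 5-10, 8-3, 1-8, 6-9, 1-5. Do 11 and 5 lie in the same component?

No

The component containing 11 is {0, 2, 4, 6, 7, 9, 11}, and 5 is not in it.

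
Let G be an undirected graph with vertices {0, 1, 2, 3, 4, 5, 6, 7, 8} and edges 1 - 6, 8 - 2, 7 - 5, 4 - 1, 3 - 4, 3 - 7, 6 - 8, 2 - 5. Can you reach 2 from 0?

No

The component containing 0 is {0}, and 2 is not in it.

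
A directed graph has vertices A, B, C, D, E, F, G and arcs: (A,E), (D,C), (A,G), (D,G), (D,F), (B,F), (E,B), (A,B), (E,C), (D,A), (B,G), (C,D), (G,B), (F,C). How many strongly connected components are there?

1

{A, B, C, D, E, F, G} are all mutually reachable — one SCC of size 7.
That gives 1 strongly connected component.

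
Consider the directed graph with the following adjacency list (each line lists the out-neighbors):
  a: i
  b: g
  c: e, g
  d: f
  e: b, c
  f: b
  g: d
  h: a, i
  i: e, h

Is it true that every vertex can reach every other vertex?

There is no directed path from f to e, so the graph is not strongly connected.

No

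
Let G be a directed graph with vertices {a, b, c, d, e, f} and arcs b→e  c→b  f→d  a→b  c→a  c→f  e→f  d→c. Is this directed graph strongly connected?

From d we can reach every vertex (a, b, c, d, e, f), and every vertex can reach d (a, b, c, d, e, f). So the whole graph is one strongly connected component.

Yes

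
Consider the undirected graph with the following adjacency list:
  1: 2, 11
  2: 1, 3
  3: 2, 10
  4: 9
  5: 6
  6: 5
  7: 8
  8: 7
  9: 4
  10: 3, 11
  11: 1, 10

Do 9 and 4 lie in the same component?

From 9 we can reach 4, 9, which includes 4.

Yes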